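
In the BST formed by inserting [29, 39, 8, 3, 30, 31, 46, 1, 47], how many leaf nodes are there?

Tree built from: [29, 39, 8, 3, 30, 31, 46, 1, 47]
Tree (level-order array): [29, 8, 39, 3, None, 30, 46, 1, None, None, 31, None, 47]
Rule: A leaf has 0 children.
Per-node child counts:
  node 29: 2 child(ren)
  node 8: 1 child(ren)
  node 3: 1 child(ren)
  node 1: 0 child(ren)
  node 39: 2 child(ren)
  node 30: 1 child(ren)
  node 31: 0 child(ren)
  node 46: 1 child(ren)
  node 47: 0 child(ren)
Matching nodes: [1, 31, 47]
Count of leaf nodes: 3


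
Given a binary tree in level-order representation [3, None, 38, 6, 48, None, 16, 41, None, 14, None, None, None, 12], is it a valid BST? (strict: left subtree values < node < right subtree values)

Level-order array: [3, None, 38, 6, 48, None, 16, 41, None, 14, None, None, None, 12]
Validate using subtree bounds (lo, hi): at each node, require lo < value < hi,
then recurse left with hi=value and right with lo=value.
Preorder trace (stopping at first violation):
  at node 3 with bounds (-inf, +inf): OK
  at node 38 with bounds (3, +inf): OK
  at node 6 with bounds (3, 38): OK
  at node 16 with bounds (6, 38): OK
  at node 14 with bounds (6, 16): OK
  at node 12 with bounds (6, 14): OK
  at node 48 with bounds (38, +inf): OK
  at node 41 with bounds (38, 48): OK
No violation found at any node.
Result: Valid BST


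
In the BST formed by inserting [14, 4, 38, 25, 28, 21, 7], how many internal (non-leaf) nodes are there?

Tree built from: [14, 4, 38, 25, 28, 21, 7]
Tree (level-order array): [14, 4, 38, None, 7, 25, None, None, None, 21, 28]
Rule: An internal node has at least one child.
Per-node child counts:
  node 14: 2 child(ren)
  node 4: 1 child(ren)
  node 7: 0 child(ren)
  node 38: 1 child(ren)
  node 25: 2 child(ren)
  node 21: 0 child(ren)
  node 28: 0 child(ren)
Matching nodes: [14, 4, 38, 25]
Count of internal (non-leaf) nodes: 4


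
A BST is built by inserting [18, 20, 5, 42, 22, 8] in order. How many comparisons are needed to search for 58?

Search path for 58: 18 -> 20 -> 42
Found: False
Comparisons: 3


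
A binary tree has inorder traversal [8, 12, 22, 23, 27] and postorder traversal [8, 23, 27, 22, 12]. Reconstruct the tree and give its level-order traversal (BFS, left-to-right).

Inorder:   [8, 12, 22, 23, 27]
Postorder: [8, 23, 27, 22, 12]
Algorithm: postorder visits root last, so walk postorder right-to-left;
each value is the root of the current inorder slice — split it at that
value, recurse on the right subtree first, then the left.
Recursive splits:
  root=12; inorder splits into left=[8], right=[22, 23, 27]
  root=22; inorder splits into left=[], right=[23, 27]
  root=27; inorder splits into left=[23], right=[]
  root=23; inorder splits into left=[], right=[]
  root=8; inorder splits into left=[], right=[]
Reconstructed level-order: [12, 8, 22, 27, 23]


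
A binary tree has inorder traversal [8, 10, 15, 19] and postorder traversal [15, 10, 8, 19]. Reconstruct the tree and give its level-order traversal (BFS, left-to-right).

Inorder:   [8, 10, 15, 19]
Postorder: [15, 10, 8, 19]
Algorithm: postorder visits root last, so walk postorder right-to-left;
each value is the root of the current inorder slice — split it at that
value, recurse on the right subtree first, then the left.
Recursive splits:
  root=19; inorder splits into left=[8, 10, 15], right=[]
  root=8; inorder splits into left=[], right=[10, 15]
  root=10; inorder splits into left=[], right=[15]
  root=15; inorder splits into left=[], right=[]
Reconstructed level-order: [19, 8, 10, 15]


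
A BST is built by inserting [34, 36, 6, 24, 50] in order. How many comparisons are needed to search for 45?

Search path for 45: 34 -> 36 -> 50
Found: False
Comparisons: 3


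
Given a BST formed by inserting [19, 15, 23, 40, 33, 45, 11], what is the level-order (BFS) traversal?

Tree insertion order: [19, 15, 23, 40, 33, 45, 11]
Tree (level-order array): [19, 15, 23, 11, None, None, 40, None, None, 33, 45]
BFS from the root, enqueuing left then right child of each popped node:
  queue [19] -> pop 19, enqueue [15, 23], visited so far: [19]
  queue [15, 23] -> pop 15, enqueue [11], visited so far: [19, 15]
  queue [23, 11] -> pop 23, enqueue [40], visited so far: [19, 15, 23]
  queue [11, 40] -> pop 11, enqueue [none], visited so far: [19, 15, 23, 11]
  queue [40] -> pop 40, enqueue [33, 45], visited so far: [19, 15, 23, 11, 40]
  queue [33, 45] -> pop 33, enqueue [none], visited so far: [19, 15, 23, 11, 40, 33]
  queue [45] -> pop 45, enqueue [none], visited so far: [19, 15, 23, 11, 40, 33, 45]
Result: [19, 15, 23, 11, 40, 33, 45]


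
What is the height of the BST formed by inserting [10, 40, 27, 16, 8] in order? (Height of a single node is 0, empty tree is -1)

Insertion order: [10, 40, 27, 16, 8]
Tree (level-order array): [10, 8, 40, None, None, 27, None, 16]
Compute height bottom-up (empty subtree = -1):
  height(8) = 1 + max(-1, -1) = 0
  height(16) = 1 + max(-1, -1) = 0
  height(27) = 1 + max(0, -1) = 1
  height(40) = 1 + max(1, -1) = 2
  height(10) = 1 + max(0, 2) = 3
Height = 3


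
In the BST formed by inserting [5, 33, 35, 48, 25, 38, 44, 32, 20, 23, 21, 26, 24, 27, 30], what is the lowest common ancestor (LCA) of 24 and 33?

Tree insertion order: [5, 33, 35, 48, 25, 38, 44, 32, 20, 23, 21, 26, 24, 27, 30]
Tree (level-order array): [5, None, 33, 25, 35, 20, 32, None, 48, None, 23, 26, None, 38, None, 21, 24, None, 27, None, 44, None, None, None, None, None, 30]
In a BST, the LCA of p=24, q=33 is the first node v on the
root-to-leaf path with p <= v <= q (go left if both < v, right if both > v).
Walk from root:
  at 5: both 24 and 33 > 5, go right
  at 33: 24 <= 33 <= 33, this is the LCA
LCA = 33


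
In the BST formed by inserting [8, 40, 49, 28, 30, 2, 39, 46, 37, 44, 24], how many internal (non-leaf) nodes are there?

Tree built from: [8, 40, 49, 28, 30, 2, 39, 46, 37, 44, 24]
Tree (level-order array): [8, 2, 40, None, None, 28, 49, 24, 30, 46, None, None, None, None, 39, 44, None, 37]
Rule: An internal node has at least one child.
Per-node child counts:
  node 8: 2 child(ren)
  node 2: 0 child(ren)
  node 40: 2 child(ren)
  node 28: 2 child(ren)
  node 24: 0 child(ren)
  node 30: 1 child(ren)
  node 39: 1 child(ren)
  node 37: 0 child(ren)
  node 49: 1 child(ren)
  node 46: 1 child(ren)
  node 44: 0 child(ren)
Matching nodes: [8, 40, 28, 30, 39, 49, 46]
Count of internal (non-leaf) nodes: 7


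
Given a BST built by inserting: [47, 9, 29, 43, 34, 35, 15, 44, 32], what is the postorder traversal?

Tree insertion order: [47, 9, 29, 43, 34, 35, 15, 44, 32]
Tree (level-order array): [47, 9, None, None, 29, 15, 43, None, None, 34, 44, 32, 35]
Postorder traversal: [15, 32, 35, 34, 44, 43, 29, 9, 47]


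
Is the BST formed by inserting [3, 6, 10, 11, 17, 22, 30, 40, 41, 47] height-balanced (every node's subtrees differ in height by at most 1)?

Tree (level-order array): [3, None, 6, None, 10, None, 11, None, 17, None, 22, None, 30, None, 40, None, 41, None, 47]
Definition: a tree is height-balanced if, at every node, |h(left) - h(right)| <= 1 (empty subtree has height -1).
Bottom-up per-node check:
  node 47: h_left=-1, h_right=-1, diff=0 [OK], height=0
  node 41: h_left=-1, h_right=0, diff=1 [OK], height=1
  node 40: h_left=-1, h_right=1, diff=2 [FAIL (|-1-1|=2 > 1)], height=2
  node 30: h_left=-1, h_right=2, diff=3 [FAIL (|-1-2|=3 > 1)], height=3
  node 22: h_left=-1, h_right=3, diff=4 [FAIL (|-1-3|=4 > 1)], height=4
  node 17: h_left=-1, h_right=4, diff=5 [FAIL (|-1-4|=5 > 1)], height=5
  node 11: h_left=-1, h_right=5, diff=6 [FAIL (|-1-5|=6 > 1)], height=6
  node 10: h_left=-1, h_right=6, diff=7 [FAIL (|-1-6|=7 > 1)], height=7
  node 6: h_left=-1, h_right=7, diff=8 [FAIL (|-1-7|=8 > 1)], height=8
  node 3: h_left=-1, h_right=8, diff=9 [FAIL (|-1-8|=9 > 1)], height=9
Node 40 violates the condition: |-1 - 1| = 2 > 1.
Result: Not balanced


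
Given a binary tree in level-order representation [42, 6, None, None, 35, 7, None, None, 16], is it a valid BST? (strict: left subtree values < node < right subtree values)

Level-order array: [42, 6, None, None, 35, 7, None, None, 16]
Validate using subtree bounds (lo, hi): at each node, require lo < value < hi,
then recurse left with hi=value and right with lo=value.
Preorder trace (stopping at first violation):
  at node 42 with bounds (-inf, +inf): OK
  at node 6 with bounds (-inf, 42): OK
  at node 35 with bounds (6, 42): OK
  at node 7 with bounds (6, 35): OK
  at node 16 with bounds (7, 35): OK
No violation found at any node.
Result: Valid BST


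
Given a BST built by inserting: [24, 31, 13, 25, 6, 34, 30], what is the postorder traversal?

Tree insertion order: [24, 31, 13, 25, 6, 34, 30]
Tree (level-order array): [24, 13, 31, 6, None, 25, 34, None, None, None, 30]
Postorder traversal: [6, 13, 30, 25, 34, 31, 24]


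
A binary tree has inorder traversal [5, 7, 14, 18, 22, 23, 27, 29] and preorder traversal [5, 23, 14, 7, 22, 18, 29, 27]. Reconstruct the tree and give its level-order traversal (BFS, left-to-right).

Inorder:  [5, 7, 14, 18, 22, 23, 27, 29]
Preorder: [5, 23, 14, 7, 22, 18, 29, 27]
Algorithm: preorder visits root first, so consume preorder in order;
for each root, split the current inorder slice at that value into
left-subtree inorder and right-subtree inorder, then recurse.
Recursive splits:
  root=5; inorder splits into left=[], right=[7, 14, 18, 22, 23, 27, 29]
  root=23; inorder splits into left=[7, 14, 18, 22], right=[27, 29]
  root=14; inorder splits into left=[7], right=[18, 22]
  root=7; inorder splits into left=[], right=[]
  root=22; inorder splits into left=[18], right=[]
  root=18; inorder splits into left=[], right=[]
  root=29; inorder splits into left=[27], right=[]
  root=27; inorder splits into left=[], right=[]
Reconstructed level-order: [5, 23, 14, 29, 7, 22, 27, 18]


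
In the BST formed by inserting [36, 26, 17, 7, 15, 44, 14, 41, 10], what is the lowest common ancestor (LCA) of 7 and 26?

Tree insertion order: [36, 26, 17, 7, 15, 44, 14, 41, 10]
Tree (level-order array): [36, 26, 44, 17, None, 41, None, 7, None, None, None, None, 15, 14, None, 10]
In a BST, the LCA of p=7, q=26 is the first node v on the
root-to-leaf path with p <= v <= q (go left if both < v, right if both > v).
Walk from root:
  at 36: both 7 and 26 < 36, go left
  at 26: 7 <= 26 <= 26, this is the LCA
LCA = 26


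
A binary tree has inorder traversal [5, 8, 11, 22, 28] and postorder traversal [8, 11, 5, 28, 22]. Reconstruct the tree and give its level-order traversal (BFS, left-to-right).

Inorder:   [5, 8, 11, 22, 28]
Postorder: [8, 11, 5, 28, 22]
Algorithm: postorder visits root last, so walk postorder right-to-left;
each value is the root of the current inorder slice — split it at that
value, recurse on the right subtree first, then the left.
Recursive splits:
  root=22; inorder splits into left=[5, 8, 11], right=[28]
  root=28; inorder splits into left=[], right=[]
  root=5; inorder splits into left=[], right=[8, 11]
  root=11; inorder splits into left=[8], right=[]
  root=8; inorder splits into left=[], right=[]
Reconstructed level-order: [22, 5, 28, 11, 8]


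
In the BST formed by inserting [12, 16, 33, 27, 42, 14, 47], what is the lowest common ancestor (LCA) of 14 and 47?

Tree insertion order: [12, 16, 33, 27, 42, 14, 47]
Tree (level-order array): [12, None, 16, 14, 33, None, None, 27, 42, None, None, None, 47]
In a BST, the LCA of p=14, q=47 is the first node v on the
root-to-leaf path with p <= v <= q (go left if both < v, right if both > v).
Walk from root:
  at 12: both 14 and 47 > 12, go right
  at 16: 14 <= 16 <= 47, this is the LCA
LCA = 16


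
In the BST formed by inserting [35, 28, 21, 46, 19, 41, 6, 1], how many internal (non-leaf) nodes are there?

Tree built from: [35, 28, 21, 46, 19, 41, 6, 1]
Tree (level-order array): [35, 28, 46, 21, None, 41, None, 19, None, None, None, 6, None, 1]
Rule: An internal node has at least one child.
Per-node child counts:
  node 35: 2 child(ren)
  node 28: 1 child(ren)
  node 21: 1 child(ren)
  node 19: 1 child(ren)
  node 6: 1 child(ren)
  node 1: 0 child(ren)
  node 46: 1 child(ren)
  node 41: 0 child(ren)
Matching nodes: [35, 28, 21, 19, 6, 46]
Count of internal (non-leaf) nodes: 6


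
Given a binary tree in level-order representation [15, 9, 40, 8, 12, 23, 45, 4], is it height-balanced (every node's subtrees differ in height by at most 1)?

Tree (level-order array): [15, 9, 40, 8, 12, 23, 45, 4]
Definition: a tree is height-balanced if, at every node, |h(left) - h(right)| <= 1 (empty subtree has height -1).
Bottom-up per-node check:
  node 4: h_left=-1, h_right=-1, diff=0 [OK], height=0
  node 8: h_left=0, h_right=-1, diff=1 [OK], height=1
  node 12: h_left=-1, h_right=-1, diff=0 [OK], height=0
  node 9: h_left=1, h_right=0, diff=1 [OK], height=2
  node 23: h_left=-1, h_right=-1, diff=0 [OK], height=0
  node 45: h_left=-1, h_right=-1, diff=0 [OK], height=0
  node 40: h_left=0, h_right=0, diff=0 [OK], height=1
  node 15: h_left=2, h_right=1, diff=1 [OK], height=3
All nodes satisfy the balance condition.
Result: Balanced


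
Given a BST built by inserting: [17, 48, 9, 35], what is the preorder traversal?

Tree insertion order: [17, 48, 9, 35]
Tree (level-order array): [17, 9, 48, None, None, 35]
Preorder traversal: [17, 9, 48, 35]


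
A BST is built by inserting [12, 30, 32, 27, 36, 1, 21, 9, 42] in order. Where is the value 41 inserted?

Starting tree (level order): [12, 1, 30, None, 9, 27, 32, None, None, 21, None, None, 36, None, None, None, 42]
Insertion path: 12 -> 30 -> 32 -> 36 -> 42
Result: insert 41 as left child of 42
Final tree (level order): [12, 1, 30, None, 9, 27, 32, None, None, 21, None, None, 36, None, None, None, 42, 41]


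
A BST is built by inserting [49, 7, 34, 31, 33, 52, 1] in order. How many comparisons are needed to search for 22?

Search path for 22: 49 -> 7 -> 34 -> 31
Found: False
Comparisons: 4


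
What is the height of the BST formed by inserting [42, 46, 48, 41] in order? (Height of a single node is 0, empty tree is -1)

Insertion order: [42, 46, 48, 41]
Tree (level-order array): [42, 41, 46, None, None, None, 48]
Compute height bottom-up (empty subtree = -1):
  height(41) = 1 + max(-1, -1) = 0
  height(48) = 1 + max(-1, -1) = 0
  height(46) = 1 + max(-1, 0) = 1
  height(42) = 1 + max(0, 1) = 2
Height = 2


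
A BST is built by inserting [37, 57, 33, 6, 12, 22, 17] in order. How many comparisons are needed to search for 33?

Search path for 33: 37 -> 33
Found: True
Comparisons: 2


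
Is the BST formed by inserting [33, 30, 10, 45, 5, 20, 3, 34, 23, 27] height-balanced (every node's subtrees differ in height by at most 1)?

Tree (level-order array): [33, 30, 45, 10, None, 34, None, 5, 20, None, None, 3, None, None, 23, None, None, None, 27]
Definition: a tree is height-balanced if, at every node, |h(left) - h(right)| <= 1 (empty subtree has height -1).
Bottom-up per-node check:
  node 3: h_left=-1, h_right=-1, diff=0 [OK], height=0
  node 5: h_left=0, h_right=-1, diff=1 [OK], height=1
  node 27: h_left=-1, h_right=-1, diff=0 [OK], height=0
  node 23: h_left=-1, h_right=0, diff=1 [OK], height=1
  node 20: h_left=-1, h_right=1, diff=2 [FAIL (|-1-1|=2 > 1)], height=2
  node 10: h_left=1, h_right=2, diff=1 [OK], height=3
  node 30: h_left=3, h_right=-1, diff=4 [FAIL (|3--1|=4 > 1)], height=4
  node 34: h_left=-1, h_right=-1, diff=0 [OK], height=0
  node 45: h_left=0, h_right=-1, diff=1 [OK], height=1
  node 33: h_left=4, h_right=1, diff=3 [FAIL (|4-1|=3 > 1)], height=5
Node 20 violates the condition: |-1 - 1| = 2 > 1.
Result: Not balanced


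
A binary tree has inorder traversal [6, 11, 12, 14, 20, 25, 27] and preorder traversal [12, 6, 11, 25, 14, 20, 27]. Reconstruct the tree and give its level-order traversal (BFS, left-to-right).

Inorder:  [6, 11, 12, 14, 20, 25, 27]
Preorder: [12, 6, 11, 25, 14, 20, 27]
Algorithm: preorder visits root first, so consume preorder in order;
for each root, split the current inorder slice at that value into
left-subtree inorder and right-subtree inorder, then recurse.
Recursive splits:
  root=12; inorder splits into left=[6, 11], right=[14, 20, 25, 27]
  root=6; inorder splits into left=[], right=[11]
  root=11; inorder splits into left=[], right=[]
  root=25; inorder splits into left=[14, 20], right=[27]
  root=14; inorder splits into left=[], right=[20]
  root=20; inorder splits into left=[], right=[]
  root=27; inorder splits into left=[], right=[]
Reconstructed level-order: [12, 6, 25, 11, 14, 27, 20]


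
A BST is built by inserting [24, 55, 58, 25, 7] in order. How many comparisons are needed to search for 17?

Search path for 17: 24 -> 7
Found: False
Comparisons: 2


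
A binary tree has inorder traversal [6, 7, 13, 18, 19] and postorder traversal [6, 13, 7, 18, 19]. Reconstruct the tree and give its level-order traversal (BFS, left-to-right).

Inorder:   [6, 7, 13, 18, 19]
Postorder: [6, 13, 7, 18, 19]
Algorithm: postorder visits root last, so walk postorder right-to-left;
each value is the root of the current inorder slice — split it at that
value, recurse on the right subtree first, then the left.
Recursive splits:
  root=19; inorder splits into left=[6, 7, 13, 18], right=[]
  root=18; inorder splits into left=[6, 7, 13], right=[]
  root=7; inorder splits into left=[6], right=[13]
  root=13; inorder splits into left=[], right=[]
  root=6; inorder splits into left=[], right=[]
Reconstructed level-order: [19, 18, 7, 6, 13]


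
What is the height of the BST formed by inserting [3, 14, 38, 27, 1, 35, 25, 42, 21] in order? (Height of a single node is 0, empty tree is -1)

Insertion order: [3, 14, 38, 27, 1, 35, 25, 42, 21]
Tree (level-order array): [3, 1, 14, None, None, None, 38, 27, 42, 25, 35, None, None, 21]
Compute height bottom-up (empty subtree = -1):
  height(1) = 1 + max(-1, -1) = 0
  height(21) = 1 + max(-1, -1) = 0
  height(25) = 1 + max(0, -1) = 1
  height(35) = 1 + max(-1, -1) = 0
  height(27) = 1 + max(1, 0) = 2
  height(42) = 1 + max(-1, -1) = 0
  height(38) = 1 + max(2, 0) = 3
  height(14) = 1 + max(-1, 3) = 4
  height(3) = 1 + max(0, 4) = 5
Height = 5


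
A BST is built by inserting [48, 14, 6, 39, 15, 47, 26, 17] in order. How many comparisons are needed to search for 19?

Search path for 19: 48 -> 14 -> 39 -> 15 -> 26 -> 17
Found: False
Comparisons: 6


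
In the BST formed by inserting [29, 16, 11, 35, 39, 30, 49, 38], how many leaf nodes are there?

Tree built from: [29, 16, 11, 35, 39, 30, 49, 38]
Tree (level-order array): [29, 16, 35, 11, None, 30, 39, None, None, None, None, 38, 49]
Rule: A leaf has 0 children.
Per-node child counts:
  node 29: 2 child(ren)
  node 16: 1 child(ren)
  node 11: 0 child(ren)
  node 35: 2 child(ren)
  node 30: 0 child(ren)
  node 39: 2 child(ren)
  node 38: 0 child(ren)
  node 49: 0 child(ren)
Matching nodes: [11, 30, 38, 49]
Count of leaf nodes: 4


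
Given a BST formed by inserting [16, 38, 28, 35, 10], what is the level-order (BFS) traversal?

Tree insertion order: [16, 38, 28, 35, 10]
Tree (level-order array): [16, 10, 38, None, None, 28, None, None, 35]
BFS from the root, enqueuing left then right child of each popped node:
  queue [16] -> pop 16, enqueue [10, 38], visited so far: [16]
  queue [10, 38] -> pop 10, enqueue [none], visited so far: [16, 10]
  queue [38] -> pop 38, enqueue [28], visited so far: [16, 10, 38]
  queue [28] -> pop 28, enqueue [35], visited so far: [16, 10, 38, 28]
  queue [35] -> pop 35, enqueue [none], visited so far: [16, 10, 38, 28, 35]
Result: [16, 10, 38, 28, 35]


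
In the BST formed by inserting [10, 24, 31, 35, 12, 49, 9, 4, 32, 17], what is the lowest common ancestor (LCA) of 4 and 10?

Tree insertion order: [10, 24, 31, 35, 12, 49, 9, 4, 32, 17]
Tree (level-order array): [10, 9, 24, 4, None, 12, 31, None, None, None, 17, None, 35, None, None, 32, 49]
In a BST, the LCA of p=4, q=10 is the first node v on the
root-to-leaf path with p <= v <= q (go left if both < v, right if both > v).
Walk from root:
  at 10: 4 <= 10 <= 10, this is the LCA
LCA = 10


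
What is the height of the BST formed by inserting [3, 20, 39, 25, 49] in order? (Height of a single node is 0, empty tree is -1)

Insertion order: [3, 20, 39, 25, 49]
Tree (level-order array): [3, None, 20, None, 39, 25, 49]
Compute height bottom-up (empty subtree = -1):
  height(25) = 1 + max(-1, -1) = 0
  height(49) = 1 + max(-1, -1) = 0
  height(39) = 1 + max(0, 0) = 1
  height(20) = 1 + max(-1, 1) = 2
  height(3) = 1 + max(-1, 2) = 3
Height = 3


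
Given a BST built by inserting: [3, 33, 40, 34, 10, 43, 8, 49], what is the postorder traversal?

Tree insertion order: [3, 33, 40, 34, 10, 43, 8, 49]
Tree (level-order array): [3, None, 33, 10, 40, 8, None, 34, 43, None, None, None, None, None, 49]
Postorder traversal: [8, 10, 34, 49, 43, 40, 33, 3]


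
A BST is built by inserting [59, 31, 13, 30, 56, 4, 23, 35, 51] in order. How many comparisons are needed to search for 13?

Search path for 13: 59 -> 31 -> 13
Found: True
Comparisons: 3


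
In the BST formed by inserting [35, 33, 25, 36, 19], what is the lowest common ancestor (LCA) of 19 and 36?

Tree insertion order: [35, 33, 25, 36, 19]
Tree (level-order array): [35, 33, 36, 25, None, None, None, 19]
In a BST, the LCA of p=19, q=36 is the first node v on the
root-to-leaf path with p <= v <= q (go left if both < v, right if both > v).
Walk from root:
  at 35: 19 <= 35 <= 36, this is the LCA
LCA = 35


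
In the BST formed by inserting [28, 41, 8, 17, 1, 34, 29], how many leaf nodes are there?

Tree built from: [28, 41, 8, 17, 1, 34, 29]
Tree (level-order array): [28, 8, 41, 1, 17, 34, None, None, None, None, None, 29]
Rule: A leaf has 0 children.
Per-node child counts:
  node 28: 2 child(ren)
  node 8: 2 child(ren)
  node 1: 0 child(ren)
  node 17: 0 child(ren)
  node 41: 1 child(ren)
  node 34: 1 child(ren)
  node 29: 0 child(ren)
Matching nodes: [1, 17, 29]
Count of leaf nodes: 3


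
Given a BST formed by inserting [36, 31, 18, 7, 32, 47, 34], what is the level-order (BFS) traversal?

Tree insertion order: [36, 31, 18, 7, 32, 47, 34]
Tree (level-order array): [36, 31, 47, 18, 32, None, None, 7, None, None, 34]
BFS from the root, enqueuing left then right child of each popped node:
  queue [36] -> pop 36, enqueue [31, 47], visited so far: [36]
  queue [31, 47] -> pop 31, enqueue [18, 32], visited so far: [36, 31]
  queue [47, 18, 32] -> pop 47, enqueue [none], visited so far: [36, 31, 47]
  queue [18, 32] -> pop 18, enqueue [7], visited so far: [36, 31, 47, 18]
  queue [32, 7] -> pop 32, enqueue [34], visited so far: [36, 31, 47, 18, 32]
  queue [7, 34] -> pop 7, enqueue [none], visited so far: [36, 31, 47, 18, 32, 7]
  queue [34] -> pop 34, enqueue [none], visited so far: [36, 31, 47, 18, 32, 7, 34]
Result: [36, 31, 47, 18, 32, 7, 34]


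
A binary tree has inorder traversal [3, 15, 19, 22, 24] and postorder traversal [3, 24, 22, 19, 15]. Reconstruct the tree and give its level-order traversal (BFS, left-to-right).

Inorder:   [3, 15, 19, 22, 24]
Postorder: [3, 24, 22, 19, 15]
Algorithm: postorder visits root last, so walk postorder right-to-left;
each value is the root of the current inorder slice — split it at that
value, recurse on the right subtree first, then the left.
Recursive splits:
  root=15; inorder splits into left=[3], right=[19, 22, 24]
  root=19; inorder splits into left=[], right=[22, 24]
  root=22; inorder splits into left=[], right=[24]
  root=24; inorder splits into left=[], right=[]
  root=3; inorder splits into left=[], right=[]
Reconstructed level-order: [15, 3, 19, 22, 24]


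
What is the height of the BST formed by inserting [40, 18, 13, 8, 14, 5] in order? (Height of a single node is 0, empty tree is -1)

Insertion order: [40, 18, 13, 8, 14, 5]
Tree (level-order array): [40, 18, None, 13, None, 8, 14, 5]
Compute height bottom-up (empty subtree = -1):
  height(5) = 1 + max(-1, -1) = 0
  height(8) = 1 + max(0, -1) = 1
  height(14) = 1 + max(-1, -1) = 0
  height(13) = 1 + max(1, 0) = 2
  height(18) = 1 + max(2, -1) = 3
  height(40) = 1 + max(3, -1) = 4
Height = 4


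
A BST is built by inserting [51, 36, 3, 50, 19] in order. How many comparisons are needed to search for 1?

Search path for 1: 51 -> 36 -> 3
Found: False
Comparisons: 3


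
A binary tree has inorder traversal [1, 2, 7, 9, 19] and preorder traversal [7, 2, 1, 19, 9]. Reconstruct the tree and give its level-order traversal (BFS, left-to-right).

Inorder:  [1, 2, 7, 9, 19]
Preorder: [7, 2, 1, 19, 9]
Algorithm: preorder visits root first, so consume preorder in order;
for each root, split the current inorder slice at that value into
left-subtree inorder and right-subtree inorder, then recurse.
Recursive splits:
  root=7; inorder splits into left=[1, 2], right=[9, 19]
  root=2; inorder splits into left=[1], right=[]
  root=1; inorder splits into left=[], right=[]
  root=19; inorder splits into left=[9], right=[]
  root=9; inorder splits into left=[], right=[]
Reconstructed level-order: [7, 2, 19, 1, 9]


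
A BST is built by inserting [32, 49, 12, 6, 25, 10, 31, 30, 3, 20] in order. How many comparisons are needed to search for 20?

Search path for 20: 32 -> 12 -> 25 -> 20
Found: True
Comparisons: 4


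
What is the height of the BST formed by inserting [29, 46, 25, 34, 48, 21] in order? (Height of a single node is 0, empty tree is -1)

Insertion order: [29, 46, 25, 34, 48, 21]
Tree (level-order array): [29, 25, 46, 21, None, 34, 48]
Compute height bottom-up (empty subtree = -1):
  height(21) = 1 + max(-1, -1) = 0
  height(25) = 1 + max(0, -1) = 1
  height(34) = 1 + max(-1, -1) = 0
  height(48) = 1 + max(-1, -1) = 0
  height(46) = 1 + max(0, 0) = 1
  height(29) = 1 + max(1, 1) = 2
Height = 2


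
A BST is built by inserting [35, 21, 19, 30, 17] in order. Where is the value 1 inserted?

Starting tree (level order): [35, 21, None, 19, 30, 17]
Insertion path: 35 -> 21 -> 19 -> 17
Result: insert 1 as left child of 17
Final tree (level order): [35, 21, None, 19, 30, 17, None, None, None, 1]


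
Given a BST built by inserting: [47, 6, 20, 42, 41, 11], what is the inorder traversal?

Tree insertion order: [47, 6, 20, 42, 41, 11]
Tree (level-order array): [47, 6, None, None, 20, 11, 42, None, None, 41]
Inorder traversal: [6, 11, 20, 41, 42, 47]


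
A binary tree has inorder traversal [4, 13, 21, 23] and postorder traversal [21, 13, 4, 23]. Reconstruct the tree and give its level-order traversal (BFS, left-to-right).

Inorder:   [4, 13, 21, 23]
Postorder: [21, 13, 4, 23]
Algorithm: postorder visits root last, so walk postorder right-to-left;
each value is the root of the current inorder slice — split it at that
value, recurse on the right subtree first, then the left.
Recursive splits:
  root=23; inorder splits into left=[4, 13, 21], right=[]
  root=4; inorder splits into left=[], right=[13, 21]
  root=13; inorder splits into left=[], right=[21]
  root=21; inorder splits into left=[], right=[]
Reconstructed level-order: [23, 4, 13, 21]


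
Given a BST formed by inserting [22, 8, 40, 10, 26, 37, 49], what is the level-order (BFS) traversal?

Tree insertion order: [22, 8, 40, 10, 26, 37, 49]
Tree (level-order array): [22, 8, 40, None, 10, 26, 49, None, None, None, 37]
BFS from the root, enqueuing left then right child of each popped node:
  queue [22] -> pop 22, enqueue [8, 40], visited so far: [22]
  queue [8, 40] -> pop 8, enqueue [10], visited so far: [22, 8]
  queue [40, 10] -> pop 40, enqueue [26, 49], visited so far: [22, 8, 40]
  queue [10, 26, 49] -> pop 10, enqueue [none], visited so far: [22, 8, 40, 10]
  queue [26, 49] -> pop 26, enqueue [37], visited so far: [22, 8, 40, 10, 26]
  queue [49, 37] -> pop 49, enqueue [none], visited so far: [22, 8, 40, 10, 26, 49]
  queue [37] -> pop 37, enqueue [none], visited so far: [22, 8, 40, 10, 26, 49, 37]
Result: [22, 8, 40, 10, 26, 49, 37]


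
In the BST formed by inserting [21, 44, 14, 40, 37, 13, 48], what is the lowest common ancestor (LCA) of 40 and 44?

Tree insertion order: [21, 44, 14, 40, 37, 13, 48]
Tree (level-order array): [21, 14, 44, 13, None, 40, 48, None, None, 37]
In a BST, the LCA of p=40, q=44 is the first node v on the
root-to-leaf path with p <= v <= q (go left if both < v, right if both > v).
Walk from root:
  at 21: both 40 and 44 > 21, go right
  at 44: 40 <= 44 <= 44, this is the LCA
LCA = 44


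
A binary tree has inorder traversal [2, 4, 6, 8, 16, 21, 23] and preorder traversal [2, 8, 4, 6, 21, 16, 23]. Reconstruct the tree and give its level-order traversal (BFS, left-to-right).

Inorder:  [2, 4, 6, 8, 16, 21, 23]
Preorder: [2, 8, 4, 6, 21, 16, 23]
Algorithm: preorder visits root first, so consume preorder in order;
for each root, split the current inorder slice at that value into
left-subtree inorder and right-subtree inorder, then recurse.
Recursive splits:
  root=2; inorder splits into left=[], right=[4, 6, 8, 16, 21, 23]
  root=8; inorder splits into left=[4, 6], right=[16, 21, 23]
  root=4; inorder splits into left=[], right=[6]
  root=6; inorder splits into left=[], right=[]
  root=21; inorder splits into left=[16], right=[23]
  root=16; inorder splits into left=[], right=[]
  root=23; inorder splits into left=[], right=[]
Reconstructed level-order: [2, 8, 4, 21, 6, 16, 23]


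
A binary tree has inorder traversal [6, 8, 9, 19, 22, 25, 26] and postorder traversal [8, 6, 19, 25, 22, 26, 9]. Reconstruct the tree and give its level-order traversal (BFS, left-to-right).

Inorder:   [6, 8, 9, 19, 22, 25, 26]
Postorder: [8, 6, 19, 25, 22, 26, 9]
Algorithm: postorder visits root last, so walk postorder right-to-left;
each value is the root of the current inorder slice — split it at that
value, recurse on the right subtree first, then the left.
Recursive splits:
  root=9; inorder splits into left=[6, 8], right=[19, 22, 25, 26]
  root=26; inorder splits into left=[19, 22, 25], right=[]
  root=22; inorder splits into left=[19], right=[25]
  root=25; inorder splits into left=[], right=[]
  root=19; inorder splits into left=[], right=[]
  root=6; inorder splits into left=[], right=[8]
  root=8; inorder splits into left=[], right=[]
Reconstructed level-order: [9, 6, 26, 8, 22, 19, 25]


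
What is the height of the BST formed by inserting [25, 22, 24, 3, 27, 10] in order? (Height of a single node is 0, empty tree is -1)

Insertion order: [25, 22, 24, 3, 27, 10]
Tree (level-order array): [25, 22, 27, 3, 24, None, None, None, 10]
Compute height bottom-up (empty subtree = -1):
  height(10) = 1 + max(-1, -1) = 0
  height(3) = 1 + max(-1, 0) = 1
  height(24) = 1 + max(-1, -1) = 0
  height(22) = 1 + max(1, 0) = 2
  height(27) = 1 + max(-1, -1) = 0
  height(25) = 1 + max(2, 0) = 3
Height = 3


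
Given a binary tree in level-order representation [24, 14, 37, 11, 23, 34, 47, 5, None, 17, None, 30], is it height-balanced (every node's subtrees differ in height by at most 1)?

Tree (level-order array): [24, 14, 37, 11, 23, 34, 47, 5, None, 17, None, 30]
Definition: a tree is height-balanced if, at every node, |h(left) - h(right)| <= 1 (empty subtree has height -1).
Bottom-up per-node check:
  node 5: h_left=-1, h_right=-1, diff=0 [OK], height=0
  node 11: h_left=0, h_right=-1, diff=1 [OK], height=1
  node 17: h_left=-1, h_right=-1, diff=0 [OK], height=0
  node 23: h_left=0, h_right=-1, diff=1 [OK], height=1
  node 14: h_left=1, h_right=1, diff=0 [OK], height=2
  node 30: h_left=-1, h_right=-1, diff=0 [OK], height=0
  node 34: h_left=0, h_right=-1, diff=1 [OK], height=1
  node 47: h_left=-1, h_right=-1, diff=0 [OK], height=0
  node 37: h_left=1, h_right=0, diff=1 [OK], height=2
  node 24: h_left=2, h_right=2, diff=0 [OK], height=3
All nodes satisfy the balance condition.
Result: Balanced


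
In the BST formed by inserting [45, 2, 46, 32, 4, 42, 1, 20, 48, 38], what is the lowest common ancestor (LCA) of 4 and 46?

Tree insertion order: [45, 2, 46, 32, 4, 42, 1, 20, 48, 38]
Tree (level-order array): [45, 2, 46, 1, 32, None, 48, None, None, 4, 42, None, None, None, 20, 38]
In a BST, the LCA of p=4, q=46 is the first node v on the
root-to-leaf path with p <= v <= q (go left if both < v, right if both > v).
Walk from root:
  at 45: 4 <= 45 <= 46, this is the LCA
LCA = 45


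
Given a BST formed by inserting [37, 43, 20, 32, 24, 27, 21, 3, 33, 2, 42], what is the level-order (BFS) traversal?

Tree insertion order: [37, 43, 20, 32, 24, 27, 21, 3, 33, 2, 42]
Tree (level-order array): [37, 20, 43, 3, 32, 42, None, 2, None, 24, 33, None, None, None, None, 21, 27]
BFS from the root, enqueuing left then right child of each popped node:
  queue [37] -> pop 37, enqueue [20, 43], visited so far: [37]
  queue [20, 43] -> pop 20, enqueue [3, 32], visited so far: [37, 20]
  queue [43, 3, 32] -> pop 43, enqueue [42], visited so far: [37, 20, 43]
  queue [3, 32, 42] -> pop 3, enqueue [2], visited so far: [37, 20, 43, 3]
  queue [32, 42, 2] -> pop 32, enqueue [24, 33], visited so far: [37, 20, 43, 3, 32]
  queue [42, 2, 24, 33] -> pop 42, enqueue [none], visited so far: [37, 20, 43, 3, 32, 42]
  queue [2, 24, 33] -> pop 2, enqueue [none], visited so far: [37, 20, 43, 3, 32, 42, 2]
  queue [24, 33] -> pop 24, enqueue [21, 27], visited so far: [37, 20, 43, 3, 32, 42, 2, 24]
  queue [33, 21, 27] -> pop 33, enqueue [none], visited so far: [37, 20, 43, 3, 32, 42, 2, 24, 33]
  queue [21, 27] -> pop 21, enqueue [none], visited so far: [37, 20, 43, 3, 32, 42, 2, 24, 33, 21]
  queue [27] -> pop 27, enqueue [none], visited so far: [37, 20, 43, 3, 32, 42, 2, 24, 33, 21, 27]
Result: [37, 20, 43, 3, 32, 42, 2, 24, 33, 21, 27]


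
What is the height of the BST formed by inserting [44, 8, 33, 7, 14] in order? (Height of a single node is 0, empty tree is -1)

Insertion order: [44, 8, 33, 7, 14]
Tree (level-order array): [44, 8, None, 7, 33, None, None, 14]
Compute height bottom-up (empty subtree = -1):
  height(7) = 1 + max(-1, -1) = 0
  height(14) = 1 + max(-1, -1) = 0
  height(33) = 1 + max(0, -1) = 1
  height(8) = 1 + max(0, 1) = 2
  height(44) = 1 + max(2, -1) = 3
Height = 3


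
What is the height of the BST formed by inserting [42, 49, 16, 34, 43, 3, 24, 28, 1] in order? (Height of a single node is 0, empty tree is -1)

Insertion order: [42, 49, 16, 34, 43, 3, 24, 28, 1]
Tree (level-order array): [42, 16, 49, 3, 34, 43, None, 1, None, 24, None, None, None, None, None, None, 28]
Compute height bottom-up (empty subtree = -1):
  height(1) = 1 + max(-1, -1) = 0
  height(3) = 1 + max(0, -1) = 1
  height(28) = 1 + max(-1, -1) = 0
  height(24) = 1 + max(-1, 0) = 1
  height(34) = 1 + max(1, -1) = 2
  height(16) = 1 + max(1, 2) = 3
  height(43) = 1 + max(-1, -1) = 0
  height(49) = 1 + max(0, -1) = 1
  height(42) = 1 + max(3, 1) = 4
Height = 4


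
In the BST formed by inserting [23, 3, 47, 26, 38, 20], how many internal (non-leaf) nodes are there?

Tree built from: [23, 3, 47, 26, 38, 20]
Tree (level-order array): [23, 3, 47, None, 20, 26, None, None, None, None, 38]
Rule: An internal node has at least one child.
Per-node child counts:
  node 23: 2 child(ren)
  node 3: 1 child(ren)
  node 20: 0 child(ren)
  node 47: 1 child(ren)
  node 26: 1 child(ren)
  node 38: 0 child(ren)
Matching nodes: [23, 3, 47, 26]
Count of internal (non-leaf) nodes: 4


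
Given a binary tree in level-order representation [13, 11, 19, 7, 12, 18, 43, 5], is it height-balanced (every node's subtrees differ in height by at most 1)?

Tree (level-order array): [13, 11, 19, 7, 12, 18, 43, 5]
Definition: a tree is height-balanced if, at every node, |h(left) - h(right)| <= 1 (empty subtree has height -1).
Bottom-up per-node check:
  node 5: h_left=-1, h_right=-1, diff=0 [OK], height=0
  node 7: h_left=0, h_right=-1, diff=1 [OK], height=1
  node 12: h_left=-1, h_right=-1, diff=0 [OK], height=0
  node 11: h_left=1, h_right=0, diff=1 [OK], height=2
  node 18: h_left=-1, h_right=-1, diff=0 [OK], height=0
  node 43: h_left=-1, h_right=-1, diff=0 [OK], height=0
  node 19: h_left=0, h_right=0, diff=0 [OK], height=1
  node 13: h_left=2, h_right=1, diff=1 [OK], height=3
All nodes satisfy the balance condition.
Result: Balanced


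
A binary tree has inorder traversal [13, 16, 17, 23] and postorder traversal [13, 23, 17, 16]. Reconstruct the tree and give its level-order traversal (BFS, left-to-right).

Inorder:   [13, 16, 17, 23]
Postorder: [13, 23, 17, 16]
Algorithm: postorder visits root last, so walk postorder right-to-left;
each value is the root of the current inorder slice — split it at that
value, recurse on the right subtree first, then the left.
Recursive splits:
  root=16; inorder splits into left=[13], right=[17, 23]
  root=17; inorder splits into left=[], right=[23]
  root=23; inorder splits into left=[], right=[]
  root=13; inorder splits into left=[], right=[]
Reconstructed level-order: [16, 13, 17, 23]


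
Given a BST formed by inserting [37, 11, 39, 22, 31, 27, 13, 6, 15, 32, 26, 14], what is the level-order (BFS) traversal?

Tree insertion order: [37, 11, 39, 22, 31, 27, 13, 6, 15, 32, 26, 14]
Tree (level-order array): [37, 11, 39, 6, 22, None, None, None, None, 13, 31, None, 15, 27, 32, 14, None, 26]
BFS from the root, enqueuing left then right child of each popped node:
  queue [37] -> pop 37, enqueue [11, 39], visited so far: [37]
  queue [11, 39] -> pop 11, enqueue [6, 22], visited so far: [37, 11]
  queue [39, 6, 22] -> pop 39, enqueue [none], visited so far: [37, 11, 39]
  queue [6, 22] -> pop 6, enqueue [none], visited so far: [37, 11, 39, 6]
  queue [22] -> pop 22, enqueue [13, 31], visited so far: [37, 11, 39, 6, 22]
  queue [13, 31] -> pop 13, enqueue [15], visited so far: [37, 11, 39, 6, 22, 13]
  queue [31, 15] -> pop 31, enqueue [27, 32], visited so far: [37, 11, 39, 6, 22, 13, 31]
  queue [15, 27, 32] -> pop 15, enqueue [14], visited so far: [37, 11, 39, 6, 22, 13, 31, 15]
  queue [27, 32, 14] -> pop 27, enqueue [26], visited so far: [37, 11, 39, 6, 22, 13, 31, 15, 27]
  queue [32, 14, 26] -> pop 32, enqueue [none], visited so far: [37, 11, 39, 6, 22, 13, 31, 15, 27, 32]
  queue [14, 26] -> pop 14, enqueue [none], visited so far: [37, 11, 39, 6, 22, 13, 31, 15, 27, 32, 14]
  queue [26] -> pop 26, enqueue [none], visited so far: [37, 11, 39, 6, 22, 13, 31, 15, 27, 32, 14, 26]
Result: [37, 11, 39, 6, 22, 13, 31, 15, 27, 32, 14, 26]


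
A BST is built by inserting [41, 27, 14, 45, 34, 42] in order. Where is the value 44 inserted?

Starting tree (level order): [41, 27, 45, 14, 34, 42]
Insertion path: 41 -> 45 -> 42
Result: insert 44 as right child of 42
Final tree (level order): [41, 27, 45, 14, 34, 42, None, None, None, None, None, None, 44]


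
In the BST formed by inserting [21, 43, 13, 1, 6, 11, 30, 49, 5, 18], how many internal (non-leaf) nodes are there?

Tree built from: [21, 43, 13, 1, 6, 11, 30, 49, 5, 18]
Tree (level-order array): [21, 13, 43, 1, 18, 30, 49, None, 6, None, None, None, None, None, None, 5, 11]
Rule: An internal node has at least one child.
Per-node child counts:
  node 21: 2 child(ren)
  node 13: 2 child(ren)
  node 1: 1 child(ren)
  node 6: 2 child(ren)
  node 5: 0 child(ren)
  node 11: 0 child(ren)
  node 18: 0 child(ren)
  node 43: 2 child(ren)
  node 30: 0 child(ren)
  node 49: 0 child(ren)
Matching nodes: [21, 13, 1, 6, 43]
Count of internal (non-leaf) nodes: 5


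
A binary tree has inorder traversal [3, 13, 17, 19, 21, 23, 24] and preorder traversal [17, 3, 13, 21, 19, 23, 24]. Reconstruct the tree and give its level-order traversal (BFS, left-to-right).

Inorder:  [3, 13, 17, 19, 21, 23, 24]
Preorder: [17, 3, 13, 21, 19, 23, 24]
Algorithm: preorder visits root first, so consume preorder in order;
for each root, split the current inorder slice at that value into
left-subtree inorder and right-subtree inorder, then recurse.
Recursive splits:
  root=17; inorder splits into left=[3, 13], right=[19, 21, 23, 24]
  root=3; inorder splits into left=[], right=[13]
  root=13; inorder splits into left=[], right=[]
  root=21; inorder splits into left=[19], right=[23, 24]
  root=19; inorder splits into left=[], right=[]
  root=23; inorder splits into left=[], right=[24]
  root=24; inorder splits into left=[], right=[]
Reconstructed level-order: [17, 3, 21, 13, 19, 23, 24]


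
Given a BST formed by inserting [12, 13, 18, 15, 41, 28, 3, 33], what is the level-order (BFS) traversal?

Tree insertion order: [12, 13, 18, 15, 41, 28, 3, 33]
Tree (level-order array): [12, 3, 13, None, None, None, 18, 15, 41, None, None, 28, None, None, 33]
BFS from the root, enqueuing left then right child of each popped node:
  queue [12] -> pop 12, enqueue [3, 13], visited so far: [12]
  queue [3, 13] -> pop 3, enqueue [none], visited so far: [12, 3]
  queue [13] -> pop 13, enqueue [18], visited so far: [12, 3, 13]
  queue [18] -> pop 18, enqueue [15, 41], visited so far: [12, 3, 13, 18]
  queue [15, 41] -> pop 15, enqueue [none], visited so far: [12, 3, 13, 18, 15]
  queue [41] -> pop 41, enqueue [28], visited so far: [12, 3, 13, 18, 15, 41]
  queue [28] -> pop 28, enqueue [33], visited so far: [12, 3, 13, 18, 15, 41, 28]
  queue [33] -> pop 33, enqueue [none], visited so far: [12, 3, 13, 18, 15, 41, 28, 33]
Result: [12, 3, 13, 18, 15, 41, 28, 33]
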